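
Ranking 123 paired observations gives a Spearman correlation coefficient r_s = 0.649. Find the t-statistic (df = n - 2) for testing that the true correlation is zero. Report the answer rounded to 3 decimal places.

9.384

1 − r_s² = 1 − 0.421201 = 0.578799;  √(1−r_s²) = 0.760788
√(n−2) = √121 = 11.000000
t = r_s·√(n−2)/√(1−r_s²) = 0.649 · 11.000000 / 0.760788 = 9.384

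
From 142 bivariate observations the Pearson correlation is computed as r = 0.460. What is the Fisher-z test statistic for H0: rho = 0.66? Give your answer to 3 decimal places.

Fisher z: atanh(0.460) = 0.497311, atanh(0.66) = 0.792814
z = (z_r − z_0)·√(n−3) = (0.497311 − 0.792814)·√139 = -0.295503 · 11.789826 = -3.484

-3.484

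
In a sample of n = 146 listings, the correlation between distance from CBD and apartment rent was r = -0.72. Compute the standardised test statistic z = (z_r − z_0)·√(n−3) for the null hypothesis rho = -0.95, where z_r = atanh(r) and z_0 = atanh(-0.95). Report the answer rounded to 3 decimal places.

11.051

z_r = atanh(-0.72) = -0.907645,  z_0 = atanh(-0.95) = -1.831781
SE = 1/√(n−3) = 1/√143 = 0.083624
z = (z_r − z_0)/SE = (-0.907645 − (-1.831781)) / 0.083624 = 0.924136 / 0.083624 = 11.051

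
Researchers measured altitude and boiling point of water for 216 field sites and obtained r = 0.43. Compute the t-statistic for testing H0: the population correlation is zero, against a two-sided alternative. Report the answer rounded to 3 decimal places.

6.967

1 − r² = 1 − 0.1849 = 0.8151;  √(1−r²) = 0.902829
√(n−2) = √214 = 14.628739
t = r·√(n−2)/√(1−r²) = 0.43 · 14.628739 / 0.902829 = 6.967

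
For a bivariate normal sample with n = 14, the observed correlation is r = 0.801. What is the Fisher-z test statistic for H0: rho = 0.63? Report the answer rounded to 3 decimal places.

1.194

Fisher z: atanh(0.801) = 1.101396, atanh(0.63) = 0.741416
z = (z_r − z_0)·√(n−3) = (1.101396 − 0.741416)·√11 = 0.359980 · 3.316625 = 1.194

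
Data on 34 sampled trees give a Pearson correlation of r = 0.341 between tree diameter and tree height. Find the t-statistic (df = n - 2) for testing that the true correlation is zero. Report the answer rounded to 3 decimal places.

t = r·√(n−2) / √(1−r²) with r = 0.341, n = 34
  = 0.341·√32 / √(1 − 0.116281)
  = 0.341·5.656854 / 0.940063
  = 1.928987 / 0.940063 = 2.052

2.052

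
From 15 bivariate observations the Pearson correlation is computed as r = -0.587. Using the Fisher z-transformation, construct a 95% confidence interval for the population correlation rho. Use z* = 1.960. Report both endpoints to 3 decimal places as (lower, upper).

(-0.845, -0.107)

Fisher z: z_r = atanh(r) = ½·ln((1+(-0.587))/(1−(-0.587))) = -0.673077
SE(z) = 1/√(n−3) = 1/√12 = 0.288675
95% ⇒ z* = 1.960; margin = 1.960·0.288675 = 0.565803
CI on z-scale: (-1.238880, -0.107274)
Back-transform: tanh(-1.238880) = -0.845136, tanh(-0.107274) = -0.106864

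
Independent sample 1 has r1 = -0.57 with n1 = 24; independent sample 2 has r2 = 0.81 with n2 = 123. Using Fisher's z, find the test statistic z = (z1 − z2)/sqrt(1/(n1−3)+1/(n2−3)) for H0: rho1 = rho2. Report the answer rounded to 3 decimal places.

-7.502

Fisher z-transforms: z1 = atanh(-0.57) = -0.647523, z2 = atanh(0.81) = 1.127029; difference d = -1.774552
Var(d) = 1/21 + 1/120 = 0.0476190 + 0.0083333 = 0.0559523
z = d/√Var(d) = -1.774552 / √0.0559523 = -1.774552 / 0.236542 = -7.502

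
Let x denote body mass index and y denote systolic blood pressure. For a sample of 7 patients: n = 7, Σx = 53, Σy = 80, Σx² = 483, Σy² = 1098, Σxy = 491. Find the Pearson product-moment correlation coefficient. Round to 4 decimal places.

S_xy = nΣxy − ΣxΣy = 7·491 − 53·80 = 3437 − 4240 = -803
S_xx = nΣx² − (Σx)² = 7·483 − 53² = 3381 − 2809 = 572
S_yy = nΣy² − (Σy)² = 7·1098 − 80² = 7686 − 6400 = 1286
r = S_xy / √(S_xx·S_yy) = -803 / √(572·1286) = -803 / √735592 = -803 / 857.6666 = -0.9363

-0.9363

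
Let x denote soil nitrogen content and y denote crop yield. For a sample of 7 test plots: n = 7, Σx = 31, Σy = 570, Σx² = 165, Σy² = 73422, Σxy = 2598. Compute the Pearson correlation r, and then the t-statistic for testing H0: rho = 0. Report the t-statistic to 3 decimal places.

S_xy = nΣxy − ΣxΣy = 7·2598 − 31·570 = 18186 − 17670 = 516
S_xx = nΣx² − (Σx)² = 7·165 − 31² = 1155 − 961 = 194
S_yy = nΣy² − (Σy)² = 7·73422 − 570² = 513954 − 324900 = 189054
r = S_xy / √(S_xx·S_yy) = 516 / √(194·189054) = 516 / √36676476 = 516 / 6056.1106 = 0.0852
t = r·√(n−2)/√(1−r²) = 0.0852·√5 / √(1−0.007259) = 0.190513 / 0.996364 = 0.191

0.191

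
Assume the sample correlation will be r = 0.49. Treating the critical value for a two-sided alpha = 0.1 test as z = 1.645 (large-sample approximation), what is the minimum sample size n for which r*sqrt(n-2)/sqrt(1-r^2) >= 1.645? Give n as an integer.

r√(n−2)/√(1−r²) ≥ 1.645  ⇔  n−2 ≥ (1.645)²·(1−r²)/r²
(1−r²)/r² = (1−0.2401)/0.2401 = 3.1649
n ≥ 2 + 2.706025·3.1649 = 2 + 8.5643 = 10.5643
⌈10.5643⌉ = 11

11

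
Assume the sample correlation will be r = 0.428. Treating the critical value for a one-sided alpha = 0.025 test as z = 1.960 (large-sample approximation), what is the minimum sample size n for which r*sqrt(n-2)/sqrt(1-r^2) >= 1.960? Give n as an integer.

Need r·√(n−2)/√(1−r²) ≥ 1.960
√(n−2) ≥ 1.960·√(1−0.183184) / 0.428 = 1.960·0.903779 / 0.428 = 4.1388
n−2 ≥ 17.1297  ⇒  n ≥ 19.1297
Smallest integer n = 20

20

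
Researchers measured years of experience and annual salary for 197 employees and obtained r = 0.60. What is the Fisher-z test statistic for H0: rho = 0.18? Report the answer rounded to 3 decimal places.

7.120

Fisher z: atanh(0.60) = 0.693147, atanh(0.18) = 0.181983
z = (z_r − z_0)·√(n−3) = (0.693147 − 0.181983)·√194 = 0.511164 · 13.928388 = 7.120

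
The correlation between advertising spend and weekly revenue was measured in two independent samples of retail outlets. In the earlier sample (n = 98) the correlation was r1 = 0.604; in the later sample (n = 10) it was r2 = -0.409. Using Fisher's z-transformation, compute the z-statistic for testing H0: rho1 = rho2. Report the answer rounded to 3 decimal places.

2.895

Fisher z-transforms: z1 = atanh(0.604) = 0.699421, z2 = atanh(-0.409) = -0.434410; difference d = 1.133831
Var(d) = 1/95 + 1/7 = 0.0105263 + 0.1428571 = 0.1533834
z = d/√Var(d) = 1.133831 / √0.1533834 = 1.133831 / 0.391642 = 2.895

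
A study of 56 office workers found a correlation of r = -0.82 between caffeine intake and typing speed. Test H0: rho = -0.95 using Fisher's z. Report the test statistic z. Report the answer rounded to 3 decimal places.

Fisher z: atanh(-0.82) = -1.156817, atanh(-0.95) = -1.831781
z = (z_r − z_0)·√(n−3) = (-1.156817 − (-1.831781))·√53 = 0.674964 · 7.280110 = 4.914

4.914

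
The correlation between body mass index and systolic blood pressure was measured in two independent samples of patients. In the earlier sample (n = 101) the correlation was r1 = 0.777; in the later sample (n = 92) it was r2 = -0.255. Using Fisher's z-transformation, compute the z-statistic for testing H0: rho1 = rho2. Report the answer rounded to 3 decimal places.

z1 = atanh(0.777) = 1.037755,  z2 = atanh(-0.255) = -0.260753
SE = √(1/(n1−3) + 1/(n2−3)) = √(1/98 + 1/89) = √(0.0102041 + 0.0112360) = √0.0214401 = 0.146424
z = (z1 − z2)/SE = (1.037755 − (-0.260753)) / 0.146424 = 1.298508 / 0.146424 = 8.868

8.868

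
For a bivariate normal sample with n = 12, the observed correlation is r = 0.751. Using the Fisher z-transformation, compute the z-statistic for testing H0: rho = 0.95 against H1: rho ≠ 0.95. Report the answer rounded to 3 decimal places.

-2.570

z_r = atanh(0.751) = 0.975245,  z_0 = atanh(0.95) = 1.831781
SE = 1/√(n−3) = 1/√9 = 0.333333
z = (z_r − z_0)/SE = (0.975245 − 1.831781) / 0.333333 = -0.856536 / 0.333333 = -2.570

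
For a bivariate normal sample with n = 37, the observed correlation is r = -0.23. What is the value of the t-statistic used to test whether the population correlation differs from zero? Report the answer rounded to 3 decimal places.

t = r·√(n−2) / √(1−r²) with r = -0.23, n = 37
  = -0.23·√35 / √(1 − 0.0529)
  = -0.23·5.916080 / 0.973191
  = -1.360698 / 0.973191 = -1.398

-1.398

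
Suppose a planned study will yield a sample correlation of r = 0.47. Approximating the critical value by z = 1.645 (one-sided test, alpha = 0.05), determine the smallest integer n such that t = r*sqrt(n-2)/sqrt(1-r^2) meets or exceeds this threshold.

12

r√(n−2)/√(1−r²) ≥ 1.645  ⇔  n−2 ≥ (1.645)²·(1−r²)/r²
(1−r²)/r² = (1−0.2209)/0.2209 = 3.5269
n ≥ 2 + 2.706025·3.5269 = 2 + 9.5439 = 11.5439
⌈11.5439⌉ = 12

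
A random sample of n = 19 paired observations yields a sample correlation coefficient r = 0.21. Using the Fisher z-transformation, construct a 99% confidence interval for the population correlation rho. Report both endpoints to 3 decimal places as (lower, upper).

z_r = atanh(0.21) = 0.213171;  SE = 1/√(n−3) = 1/√16 = 0.250000
z-limits: 0.213171 ± 2.576·0.250000 = 0.213171 ± 0.644000 = [-0.430829, 0.857171]
ρ-limits: (tanh -0.430829, tanh 0.857171) = (-0.406, 0.695)

(-0.406, 0.695)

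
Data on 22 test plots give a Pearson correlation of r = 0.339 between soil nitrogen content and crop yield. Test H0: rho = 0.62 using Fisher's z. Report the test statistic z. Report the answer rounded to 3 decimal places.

z_r = atanh(0.339) = 0.352962,  z_0 = atanh(0.62) = 0.725005
SE = 1/√(n−3) = 1/√19 = 0.229416
z = (z_r − z_0)/SE = (0.352962 − 0.725005) / 0.229416 = -0.372043 / 0.229416 = -1.622

-1.622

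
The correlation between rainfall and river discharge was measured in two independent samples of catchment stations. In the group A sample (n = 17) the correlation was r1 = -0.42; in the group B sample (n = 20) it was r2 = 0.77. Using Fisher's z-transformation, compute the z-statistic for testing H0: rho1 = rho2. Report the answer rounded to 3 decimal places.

-4.068

z1 = atanh(-0.42) = -0.447692,  z2 = atanh(0.77) = 1.020328
SE = √(1/(n1−3) + 1/(n2−3)) = √(1/14 + 1/17) = √(0.0714286 + 0.0588235) = √0.1302521 = 0.360905
z = (z1 − z2)/SE = (-0.447692 − 1.020328) / 0.360905 = -1.468020 / 0.360905 = -4.068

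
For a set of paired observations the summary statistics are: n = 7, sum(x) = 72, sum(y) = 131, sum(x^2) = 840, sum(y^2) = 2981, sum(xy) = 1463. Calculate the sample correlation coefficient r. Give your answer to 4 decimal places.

Numerator: nΣxy − (Σx)(Σy) = 7·1463 − (72)(131) = 809
Denominator: √[(nΣx²−(Σx)²)(nΣy²−(Σy)²)]
  nΣx²−(Σx)² = 7·840 − 5184 = 696;  nΣy²−(Σy)² = 7·2981 − 17161 = 3706
  √(696·3706) = √2579376 = 1606.0436
r = 809 / 1606.0436 = 0.5037

0.5037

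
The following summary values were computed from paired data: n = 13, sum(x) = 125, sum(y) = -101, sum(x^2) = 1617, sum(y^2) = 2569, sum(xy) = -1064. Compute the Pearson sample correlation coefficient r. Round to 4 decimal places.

S_xy = nΣxy − ΣxΣy = 13·(-1064) − 125·(-101) = -13832 − (-12625) = -1207
S_xx = nΣx² − (Σx)² = 13·1617 − 125² = 21021 − 15625 = 5396
S_yy = nΣy² − (Σy)² = 13·2569 − (-101)² = 33397 − 10201 = 23196
r = S_xy / √(S_xx·S_yy) = -1207 / √(5396·23196) = -1207 / √125165616 = -1207 / 11187.7440 = -0.1079

-0.1079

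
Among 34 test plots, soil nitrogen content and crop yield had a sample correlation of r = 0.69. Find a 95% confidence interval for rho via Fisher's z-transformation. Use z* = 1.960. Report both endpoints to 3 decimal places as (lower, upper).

(0.459, 0.834)

z_r = atanh(0.69) = 0.847956;  SE = 1/√(n−3) = 1/√31 = 0.179605
z-limits: 0.847956 ± 1.960·0.179605 = 0.847956 ± 0.352026 = [0.495930, 1.199982]
ρ-limits: (tanh 0.495930, tanh 1.199982) = (0.459, 0.834)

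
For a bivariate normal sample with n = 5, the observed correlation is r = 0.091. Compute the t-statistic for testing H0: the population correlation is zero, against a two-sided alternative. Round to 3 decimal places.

1 − r² = 1 − 0.008281 = 0.991719;  √(1−r²) = 0.995851
√(n−2) = √3 = 1.732051
t = r·√(n−2)/√(1−r²) = 0.091 · 1.732051 / 0.995851 = 0.158

0.158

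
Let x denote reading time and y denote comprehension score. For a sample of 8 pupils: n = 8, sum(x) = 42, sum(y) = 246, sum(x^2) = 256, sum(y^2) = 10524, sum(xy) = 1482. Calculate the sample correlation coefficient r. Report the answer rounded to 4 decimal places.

0.5877

Numerator: nΣxy − (Σx)(Σy) = 8·1482 − (42)(246) = 1524
Denominator: √[(nΣx²−(Σx)²)(nΣy²−(Σy)²)]
  nΣx²−(Σx)² = 8·256 − 1764 = 284;  nΣy²−(Σy)² = 8·10524 − 60516 = 23676
  √(284·23676) = √6723984 = 2593.0646
r = 1524 / 2593.0646 = 0.5877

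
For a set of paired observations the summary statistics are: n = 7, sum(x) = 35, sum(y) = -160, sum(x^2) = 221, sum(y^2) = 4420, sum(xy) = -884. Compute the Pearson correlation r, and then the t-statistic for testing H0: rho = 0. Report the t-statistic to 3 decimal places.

-1.122

Numerator: nΣxy − (Σx)(Σy) = 7·(-884) − (35)(-160) = -588
Denominator: √[(nΣx²−(Σx)²)(nΣy²−(Σy)²)]
  nΣx²−(Σx)² = 7·221 − 1225 = 322;  nΣy²−(Σy)² = 7·4420 − 25600 = 5340
  √(322·5340) = √1719480 = 1311.2894
r = -588 / 1311.2894 = -0.4484
t = r·√(n−2)/√(1−r²) = -0.4484·√5 / √(1−0.201063) = -1.002653 / 0.893833 = -1.122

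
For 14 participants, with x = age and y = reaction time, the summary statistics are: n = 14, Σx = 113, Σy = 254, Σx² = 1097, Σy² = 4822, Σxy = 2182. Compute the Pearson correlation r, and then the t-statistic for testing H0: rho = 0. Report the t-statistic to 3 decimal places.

3.070

Numerator: nΣxy − (Σx)(Σy) = 14·2182 − (113)(254) = 1846
Denominator: √[(nΣx²−(Σx)²)(nΣy²−(Σy)²)]
  nΣx²−(Σx)² = 14·1097 − 12769 = 2589;  nΣy²−(Σy)² = 14·4822 − 64516 = 2992
  √(2589·2992) = √7746288 = 2783.2154
r = 1846 / 2783.2154 = 0.6633
t = r·√(n−2)/√(1−r²) = 0.6633·√12 / √(1−0.439967) = 2.297739 / 0.748354 = 3.070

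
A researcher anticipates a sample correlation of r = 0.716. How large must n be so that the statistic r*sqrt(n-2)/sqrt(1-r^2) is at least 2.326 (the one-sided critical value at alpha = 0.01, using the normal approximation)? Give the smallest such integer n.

r√(n−2)/√(1−r²) ≥ 2.326  ⇔  n−2 ≥ (2.326)²·(1−r²)/r²
(1−r²)/r² = (1−0.512656)/0.512656 = 0.9506
n ≥ 2 + 5.410276·0.9506 = 2 + 5.1430 = 7.1430
⌈7.1430⌉ = 8

8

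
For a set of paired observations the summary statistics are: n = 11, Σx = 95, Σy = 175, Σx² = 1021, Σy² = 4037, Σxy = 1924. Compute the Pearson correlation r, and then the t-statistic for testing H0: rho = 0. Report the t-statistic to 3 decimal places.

4.350

S_xy = nΣxy − ΣxΣy = 11·1924 − 95·175 = 21164 − 16625 = 4539
S_xx = nΣx² − (Σx)² = 11·1021 − 95² = 11231 − 9025 = 2206
S_yy = nΣy² − (Σy)² = 11·4037 − 175² = 44407 − 30625 = 13782
r = S_xy / √(S_xx·S_yy) = 4539 / √(2206·13782) = 4539 / √30403092 = 4539 / 5513.8999 = 0.8232
t = r·√(n−2)/√(1−r²) = 0.8232·√9 / √(1−0.677658) = 2.469600 / 0.567752 = 4.350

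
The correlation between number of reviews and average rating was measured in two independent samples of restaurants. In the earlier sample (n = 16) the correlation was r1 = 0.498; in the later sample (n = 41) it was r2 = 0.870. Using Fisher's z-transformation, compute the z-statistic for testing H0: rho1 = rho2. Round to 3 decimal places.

-2.448

z1 = atanh(0.498) = 0.546643,  z2 = atanh(0.870) = 1.333080
SE = √(1/(n1−3) + 1/(n2−3)) = √(1/13 + 1/38) = √(0.0769231 + 0.0263158) = √0.1032389 = 0.321308
z = (z1 − z2)/SE = (0.546643 − 1.333080) / 0.321308 = -0.786437 / 0.321308 = -2.448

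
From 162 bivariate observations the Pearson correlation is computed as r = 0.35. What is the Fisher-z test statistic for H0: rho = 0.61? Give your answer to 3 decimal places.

Fisher z: atanh(0.35) = 0.365444, atanh(0.61) = 0.708921
z = (z_r − z_0)·√(n−3) = (0.365444 − 0.708921)·√159 = -0.343477 · 12.609520 = -4.331

-4.331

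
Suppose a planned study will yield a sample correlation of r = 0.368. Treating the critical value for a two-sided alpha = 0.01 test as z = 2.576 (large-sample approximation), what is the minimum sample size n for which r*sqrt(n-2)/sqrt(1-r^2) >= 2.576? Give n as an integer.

45

r√(n−2)/√(1−r²) ≥ 2.576  ⇔  n−2 ≥ (2.576)²·(1−r²)/r²
(1−r²)/r² = (1−0.135424)/0.135424 = 6.3842
n ≥ 2 + 6.635776·6.3842 = 2 + 42.3641 = 44.3641
⌈44.3641⌉ = 45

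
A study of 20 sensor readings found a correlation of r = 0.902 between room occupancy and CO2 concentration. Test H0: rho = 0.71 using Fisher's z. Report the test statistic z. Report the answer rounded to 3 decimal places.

z_r = atanh(0.902) = 1.482847,  z_0 = atanh(0.71) = 0.887184
SE = 1/√(n−3) = 1/√17 = 0.242536
z = (z_r − z_0)/SE = (1.482847 − 0.887184) / 0.242536 = 0.595663 / 0.242536 = 2.456

2.456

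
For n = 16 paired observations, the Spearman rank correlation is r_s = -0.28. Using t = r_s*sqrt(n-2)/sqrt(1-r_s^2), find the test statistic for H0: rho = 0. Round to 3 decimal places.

t = r_s·√(n−2) / √(1−r_s²) with r_s = -0.28, n = 16
  = -0.28·√14 / √(1 − 0.0784)
  = -0.28·3.741657 / 0.960000
  = -1.047664 / 0.960000 = -1.091

-1.091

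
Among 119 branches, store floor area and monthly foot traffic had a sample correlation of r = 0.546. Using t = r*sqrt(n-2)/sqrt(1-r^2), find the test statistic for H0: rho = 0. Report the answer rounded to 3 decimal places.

1 − r² = 1 − 0.298116 = 0.701884;  √(1−r²) = 0.837785
√(n−2) = √117 = 10.816654
t = r·√(n−2)/√(1−r²) = 0.546 · 10.816654 / 0.837785 = 7.049

7.049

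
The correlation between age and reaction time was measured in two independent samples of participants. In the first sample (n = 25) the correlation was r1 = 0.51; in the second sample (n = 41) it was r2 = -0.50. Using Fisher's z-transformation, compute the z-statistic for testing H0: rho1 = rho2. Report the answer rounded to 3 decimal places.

z1 = atanh(0.51) = 0.562730,  z2 = atanh(-0.50) = -0.549306
SE = √(1/(n1−3) + 1/(n2−3)) = √(1/22 + 1/38) = √(0.0454545 + 0.0263158) = √0.0717703 = 0.267900
z = (z1 − z2)/SE = (0.562730 − (-0.549306)) / 0.267900 = 1.112036 / 0.267900 = 4.151

4.151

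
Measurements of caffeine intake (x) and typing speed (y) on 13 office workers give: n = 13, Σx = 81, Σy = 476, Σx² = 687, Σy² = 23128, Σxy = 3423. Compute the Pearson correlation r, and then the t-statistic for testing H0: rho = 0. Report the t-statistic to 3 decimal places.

S_xy = nΣxy − ΣxΣy = 13·3423 − 81·476 = 44499 − 38556 = 5943
S_xx = nΣx² − (Σx)² = 13·687 − 81² = 8931 − 6561 = 2370
S_yy = nΣy² − (Σy)² = 13·23128 − 476² = 300664 − 226576 = 74088
r = S_xy / √(S_xx·S_yy) = 5943 / √(2370·74088) = 5943 / √175588560 = 5943 / 13250.9834 = 0.4485
t = r·√(n−2)/√(1−r²) = 0.4485·√11 / √(1−0.201152) = 1.487506 / 0.893783 = 1.664

1.664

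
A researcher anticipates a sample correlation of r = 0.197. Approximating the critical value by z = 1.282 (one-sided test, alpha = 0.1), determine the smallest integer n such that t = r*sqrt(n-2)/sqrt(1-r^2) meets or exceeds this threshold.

43

Need r·√(n−2)/√(1−r²) ≥ 1.282
√(n−2) ≥ 1.282·√(1−0.038809) / 0.197 = 1.282·0.980403 / 0.197 = 6.3801
n−2 ≥ 40.7057  ⇒  n ≥ 42.7057
Smallest integer n = 43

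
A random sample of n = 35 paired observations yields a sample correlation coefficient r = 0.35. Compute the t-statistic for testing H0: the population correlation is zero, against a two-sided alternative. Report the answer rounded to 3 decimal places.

2.146

1 − r² = 1 − 0.1225 = 0.8775;  √(1−r²) = 0.936750
√(n−2) = √33 = 5.744563
t = r·√(n−2)/√(1−r²) = 0.35 · 5.744563 / 0.936750 = 2.146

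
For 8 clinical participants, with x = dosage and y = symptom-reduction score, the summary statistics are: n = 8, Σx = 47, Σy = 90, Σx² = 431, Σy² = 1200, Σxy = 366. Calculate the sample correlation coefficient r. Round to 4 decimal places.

-0.9551

S_xy = nΣxy − ΣxΣy = 8·366 − 47·90 = 2928 − 4230 = -1302
S_xx = nΣx² − (Σx)² = 8·431 − 47² = 3448 − 2209 = 1239
S_yy = nΣy² − (Σy)² = 8·1200 − 90² = 9600 − 8100 = 1500
r = S_xy / √(S_xx·S_yy) = -1302 / √(1239·1500) = -1302 / √1858500 = -1302 / 1363.2681 = -0.9551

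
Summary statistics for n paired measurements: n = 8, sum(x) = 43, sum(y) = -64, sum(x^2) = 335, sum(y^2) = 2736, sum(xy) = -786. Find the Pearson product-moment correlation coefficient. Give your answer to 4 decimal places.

Numerator: nΣxy − (Σx)(Σy) = 8·(-786) − (43)(-64) = -3536
Denominator: √[(nΣx²−(Σx)²)(nΣy²−(Σy)²)]
  nΣx²−(Σx)² = 8·335 − 1849 = 831;  nΣy²−(Σy)² = 8·2736 − 4096 = 17792
  √(831·17792) = √14785152 = 3845.1466
r = -3536 / 3845.1466 = -0.9196

-0.9196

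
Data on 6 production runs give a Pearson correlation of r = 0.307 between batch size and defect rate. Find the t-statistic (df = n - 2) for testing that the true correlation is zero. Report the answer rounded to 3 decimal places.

t = r·√(n−2) / √(1−r²) with r = 0.307, n = 6
  = 0.307·√4 / √(1 − 0.094249)
  = 0.307·2.000000 / 0.951710
  = 0.614000 / 0.951710 = 0.645

0.645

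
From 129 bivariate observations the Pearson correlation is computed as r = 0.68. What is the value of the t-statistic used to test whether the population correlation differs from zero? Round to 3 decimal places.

1 − r² = 1 − 0.4624 = 0.5376;  √(1−r²) = 0.733212
√(n−2) = √127 = 11.269428
t = r·√(n−2)/√(1−r²) = 0.68 · 11.269428 / 0.733212 = 10.452

10.452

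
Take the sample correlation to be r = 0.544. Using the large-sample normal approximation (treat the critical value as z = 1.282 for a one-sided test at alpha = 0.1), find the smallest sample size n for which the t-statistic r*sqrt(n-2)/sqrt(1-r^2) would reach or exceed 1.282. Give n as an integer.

Need r·√(n−2)/√(1−r²) ≥ 1.282
√(n−2) ≥ 1.282·√(1−0.295936) / 0.544 = 1.282·0.839085 / 0.544 = 1.9774
n−2 ≥ 3.9101  ⇒  n ≥ 5.9101
Smallest integer n = 6

6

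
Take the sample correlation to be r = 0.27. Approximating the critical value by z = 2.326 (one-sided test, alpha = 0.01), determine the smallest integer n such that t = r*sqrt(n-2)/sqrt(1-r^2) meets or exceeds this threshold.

Need r·√(n−2)/√(1−r²) ≥ 2.326
√(n−2) ≥ 2.326·√(1−0.0729) / 0.27 = 2.326·0.962860 / 0.27 = 8.2949
n−2 ≥ 68.8054  ⇒  n ≥ 70.8054
Smallest integer n = 71

71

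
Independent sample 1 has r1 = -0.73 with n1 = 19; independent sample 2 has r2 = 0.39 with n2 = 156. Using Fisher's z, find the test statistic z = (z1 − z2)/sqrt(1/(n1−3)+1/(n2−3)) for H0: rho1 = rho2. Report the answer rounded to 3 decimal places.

-5.102

z1 = atanh(-0.73) = -0.928727,  z2 = atanh(0.39) = 0.411800
SE = √(1/(n1−3) + 1/(n2−3)) = √(1/16 + 1/153) = √(0.0625000 + 0.0065359) = √0.0690359 = 0.262747
z = (z1 − z2)/SE = (-0.928727 − 0.411800) / 0.262747 = -1.340527 / 0.262747 = -5.102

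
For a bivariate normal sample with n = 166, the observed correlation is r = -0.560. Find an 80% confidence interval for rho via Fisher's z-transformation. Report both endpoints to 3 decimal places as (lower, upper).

(-0.625, -0.487)

Fisher z: z_r = atanh(r) = ½·ln((1+(-0.560))/(1−(-0.560))) = -0.632833
SE(z) = 1/√(n−3) = 1/√163 = 0.078326
80% ⇒ z* = 1.282; margin = 1.282·0.078326 = 0.100414
CI on z-scale: (-0.733247, -0.532419)
Back-transform: tanh(-0.733247) = -0.625048, tanh(-0.532419) = -0.487228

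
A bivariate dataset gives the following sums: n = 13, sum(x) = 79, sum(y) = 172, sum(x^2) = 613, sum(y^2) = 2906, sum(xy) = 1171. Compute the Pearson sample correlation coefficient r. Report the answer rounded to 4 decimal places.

0.4345

Numerator: nΣxy − (Σx)(Σy) = 13·1171 − (79)(172) = 1635
Denominator: √[(nΣx²−(Σx)²)(nΣy²−(Σy)²)]
  nΣx²−(Σx)² = 13·613 − 6241 = 1728;  nΣy²−(Σy)² = 13·2906 − 29584 = 8194
  √(1728·8194) = √14159232 = 3762.8755
r = 1635 / 3762.8755 = 0.4345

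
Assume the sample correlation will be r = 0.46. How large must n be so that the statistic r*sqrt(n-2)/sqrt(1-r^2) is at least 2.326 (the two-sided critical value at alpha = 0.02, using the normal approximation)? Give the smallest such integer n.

23

Need r·√(n−2)/√(1−r²) ≥ 2.326
√(n−2) ≥ 2.326·√(1−0.2116) / 0.46 = 2.326·0.887919 / 0.46 = 4.4898
n−2 ≥ 20.1583  ⇒  n ≥ 22.1583
Smallest integer n = 23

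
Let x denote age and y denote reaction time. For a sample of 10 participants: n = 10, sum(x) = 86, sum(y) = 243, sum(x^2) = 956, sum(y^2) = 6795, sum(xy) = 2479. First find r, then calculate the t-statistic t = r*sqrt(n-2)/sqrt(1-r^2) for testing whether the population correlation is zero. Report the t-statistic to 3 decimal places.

5.427

Numerator: nΣxy − (Σx)(Σy) = 10·2479 − (86)(243) = 3892
Denominator: √[(nΣx²−(Σx)²)(nΣy²−(Σy)²)]
  nΣx²−(Σx)² = 10·956 − 7396 = 2164;  nΣy²−(Σy)² = 10·6795 − 59049 = 8901
  √(2164·8901) = √19261764 = 4388.8226
r = 3892 / 4388.8226 = 0.8868
t = r·√(n−2)/√(1−r²) = 0.8868·√8 / √(1−0.786414) = 2.508249 / 0.462154 = 5.427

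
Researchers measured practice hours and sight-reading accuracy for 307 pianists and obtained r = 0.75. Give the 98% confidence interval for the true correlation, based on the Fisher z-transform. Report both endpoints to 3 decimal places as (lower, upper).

Fisher z: z_r = atanh(r) = ½·ln((1+0.75)/(1−0.75)) = 0.972955
SE(z) = 1/√(n−3) = 1/√304 = 0.057354
98% ⇒ z* = 2.326; margin = 2.326·0.057354 = 0.133405
CI on z-scale: (0.839550, 1.106360)
Back-transform: tanh(0.839550) = 0.685571, tanh(1.106360) = 0.802772

(0.686, 0.803)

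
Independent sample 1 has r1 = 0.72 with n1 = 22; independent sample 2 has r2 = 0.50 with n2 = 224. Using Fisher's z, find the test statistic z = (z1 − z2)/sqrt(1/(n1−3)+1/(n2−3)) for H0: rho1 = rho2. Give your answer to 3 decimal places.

z1 = atanh(0.72) = 0.907645,  z2 = atanh(0.50) = 0.549306
SE = √(1/(n1−3) + 1/(n2−3)) = √(1/19 + 1/221) = √(0.0526316 + 0.0045249) = √0.0571565 = 0.239074
z = (z1 − z2)/SE = (0.907645 − 0.549306) / 0.239074 = 0.358339 / 0.239074 = 1.499

1.499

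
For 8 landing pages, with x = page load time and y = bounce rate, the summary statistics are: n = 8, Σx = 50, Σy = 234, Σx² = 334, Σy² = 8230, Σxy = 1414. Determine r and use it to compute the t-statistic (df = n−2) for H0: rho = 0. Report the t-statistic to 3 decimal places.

Numerator: nΣxy − (Σx)(Σy) = 8·1414 − (50)(234) = -388
Denominator: √[(nΣx²−(Σx)²)(nΣy²−(Σy)²)]
  nΣx²−(Σx)² = 8·334 − 2500 = 172;  nΣy²−(Σy)² = 8·8230 − 54756 = 11084
  √(172·11084) = √1906448 = 1380.7418
r = -388 / 1380.7418 = -0.2810
t = r·√(n−2)/√(1−r²) = -0.2810·√6 / √(1−0.078961) = -0.688307 / 0.959708 = -0.717

-0.717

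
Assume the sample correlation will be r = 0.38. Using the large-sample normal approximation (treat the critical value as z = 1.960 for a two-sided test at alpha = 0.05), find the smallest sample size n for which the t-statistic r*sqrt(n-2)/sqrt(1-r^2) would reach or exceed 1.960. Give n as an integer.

25

Need r·√(n−2)/√(1−r²) ≥ 1.960
√(n−2) ≥ 1.960·√(1−0.1444) / 0.38 = 1.960·0.924986 / 0.38 = 4.7710
n−2 ≥ 22.7624  ⇒  n ≥ 24.7624
Smallest integer n = 25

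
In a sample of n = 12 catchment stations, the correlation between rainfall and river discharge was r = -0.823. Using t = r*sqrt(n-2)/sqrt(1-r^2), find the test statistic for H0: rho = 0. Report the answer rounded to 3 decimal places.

1 − r² = 1 − 0.677329 = 0.322671;  √(1−r²) = 0.568041
√(n−2) = √10 = 3.162278
t = r·√(n−2)/√(1−r²) = -0.823 · 3.162278 / 0.568041 = -4.582

-4.582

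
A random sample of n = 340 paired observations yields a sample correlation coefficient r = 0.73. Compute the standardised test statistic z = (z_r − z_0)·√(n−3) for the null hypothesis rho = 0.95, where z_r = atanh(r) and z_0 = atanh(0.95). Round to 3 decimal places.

Fisher z: atanh(0.73) = 0.928727, atanh(0.95) = 1.831781
z = (z_r − z_0)·√(n−3) = (0.928727 − 1.831781)·√337 = -0.903054 · 18.357560 = -16.578

-16.578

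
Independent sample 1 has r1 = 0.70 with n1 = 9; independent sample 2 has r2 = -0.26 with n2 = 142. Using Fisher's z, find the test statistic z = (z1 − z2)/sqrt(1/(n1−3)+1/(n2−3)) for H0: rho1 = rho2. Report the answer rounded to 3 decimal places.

Fisher z-transforms: z1 = atanh(0.70) = 0.867301, z2 = atanh(-0.26) = -0.266108; difference d = 1.133409
Var(d) = 1/6 + 1/139 = 0.1666667 + 0.0071942 = 0.1738609
z = d/√Var(d) = 1.133409 / √0.1738609 = 1.133409 / 0.416966 = 2.718

2.718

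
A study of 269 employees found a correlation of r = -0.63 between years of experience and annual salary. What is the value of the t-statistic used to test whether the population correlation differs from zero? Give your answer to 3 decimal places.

-13.256

1 − r² = 1 − 0.3969 = 0.6031;  √(1−r²) = 0.776595
√(n−2) = √267 = 16.340135
t = r·√(n−2)/√(1−r²) = -0.63 · 16.340135 / 0.776595 = -13.256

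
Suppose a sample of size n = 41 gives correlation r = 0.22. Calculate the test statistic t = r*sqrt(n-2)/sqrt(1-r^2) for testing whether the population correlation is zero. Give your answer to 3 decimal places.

1 − r² = 1 − 0.0484 = 0.9516;  √(1−r²) = 0.975500
√(n−2) = √39 = 6.244998
t = r·√(n−2)/√(1−r²) = 0.22 · 6.244998 / 0.975500 = 1.408

1.408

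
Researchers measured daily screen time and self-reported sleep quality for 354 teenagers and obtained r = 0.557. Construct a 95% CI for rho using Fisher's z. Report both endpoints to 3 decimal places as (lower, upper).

(0.481, 0.625)

Fisher z: z_r = atanh(r) = ½·ln((1+0.557)/(1−0.557)) = 0.628473
SE(z) = 1/√(n−3) = 1/√351 = 0.053376
95% ⇒ z* = 1.960; margin = 1.960·0.053376 = 0.104617
CI on z-scale: (0.523856, 0.733090)
Back-transform: tanh(0.523856) = 0.480671, tanh(0.733090) = 0.624952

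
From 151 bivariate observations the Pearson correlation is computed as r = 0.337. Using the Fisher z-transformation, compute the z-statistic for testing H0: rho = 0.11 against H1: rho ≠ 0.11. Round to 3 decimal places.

2.923

Fisher z: atanh(0.337) = 0.350704, atanh(0.11) = 0.110447
z = (z_r − z_0)·√(n−3) = (0.350704 − 0.110447)·√148 = 0.240257 · 12.165525 = 2.923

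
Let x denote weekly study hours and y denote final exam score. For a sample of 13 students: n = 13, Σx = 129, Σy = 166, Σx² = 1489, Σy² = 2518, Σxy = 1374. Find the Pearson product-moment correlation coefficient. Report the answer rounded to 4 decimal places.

Numerator: nΣxy − (Σx)(Σy) = 13·1374 − (129)(166) = -3552
Denominator: √[(nΣx²−(Σx)²)(nΣy²−(Σy)²)]
  nΣx²−(Σx)² = 13·1489 − 16641 = 2716;  nΣy²−(Σy)² = 13·2518 − 27556 = 5178
  √(2716·5178) = √14063448 = 3750.1264
r = -3552 / 3750.1264 = -0.9472

-0.9472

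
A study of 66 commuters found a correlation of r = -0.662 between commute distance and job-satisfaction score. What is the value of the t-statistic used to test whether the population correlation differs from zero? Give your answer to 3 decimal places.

-7.066

1 − r² = 1 − 0.438244 = 0.561756;  √(1−r²) = 0.749504
√(n−2) = √64 = 8.000000
t = r·√(n−2)/√(1−r²) = -0.662 · 8.000000 / 0.749504 = -7.066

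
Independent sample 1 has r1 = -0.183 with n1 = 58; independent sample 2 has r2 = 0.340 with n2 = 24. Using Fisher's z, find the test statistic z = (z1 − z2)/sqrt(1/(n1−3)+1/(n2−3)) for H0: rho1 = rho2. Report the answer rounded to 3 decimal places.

-2.102

Fisher z-transforms: z1 = atanh(-0.183) = -0.185085, z2 = atanh(0.340) = 0.354093; difference d = -0.539178
Var(d) = 1/55 + 1/21 = 0.0181818 + 0.0476190 = 0.0658008
z = d/√Var(d) = -0.539178 / √0.0658008 = -0.539178 / 0.256517 = -2.102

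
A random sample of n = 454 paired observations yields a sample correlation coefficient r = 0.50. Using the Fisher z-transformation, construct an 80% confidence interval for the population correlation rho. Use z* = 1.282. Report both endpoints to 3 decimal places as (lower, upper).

z_r = atanh(0.50) = 0.549306;  SE = 1/√(n−3) = 1/√451 = 0.047088
z-limits: 0.549306 ± 1.282·0.047088 = 0.549306 ± 0.060367 = [0.488939, 0.609673]
ρ-limits: (tanh 0.488939, tanh 0.609673) = (0.453, 0.544)

(0.453, 0.544)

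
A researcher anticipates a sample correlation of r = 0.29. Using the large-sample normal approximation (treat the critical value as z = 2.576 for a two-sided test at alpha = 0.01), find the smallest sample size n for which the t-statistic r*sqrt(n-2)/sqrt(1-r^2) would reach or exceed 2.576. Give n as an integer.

75

Need r·√(n−2)/√(1−r²) ≥ 2.576
√(n−2) ≥ 2.576·√(1−0.0841) / 0.29 = 2.576·0.957027 / 0.29 = 8.5010
n−2 ≥ 72.2670  ⇒  n ≥ 74.2670
Smallest integer n = 75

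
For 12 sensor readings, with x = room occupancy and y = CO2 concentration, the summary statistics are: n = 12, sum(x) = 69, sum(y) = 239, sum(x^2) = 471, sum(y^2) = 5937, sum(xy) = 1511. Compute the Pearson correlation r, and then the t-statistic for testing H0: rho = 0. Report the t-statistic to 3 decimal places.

1.650

S_xy = nΣxy − ΣxΣy = 12·1511 − 69·239 = 18132 − 16491 = 1641
S_xx = nΣx² − (Σx)² = 12·471 − 69² = 5652 − 4761 = 891
S_yy = nΣy² − (Σy)² = 12·5937 − 239² = 71244 − 57121 = 14123
r = S_xy / √(S_xx·S_yy) = 1641 / √(891·14123) = 1641 / √12583593 = 1641 / 3547.3360 = 0.4626
t = r·√(n−2)/√(1−r²) = 0.4626·√10 / √(1−0.213999) = 1.462870 / 0.886567 = 1.650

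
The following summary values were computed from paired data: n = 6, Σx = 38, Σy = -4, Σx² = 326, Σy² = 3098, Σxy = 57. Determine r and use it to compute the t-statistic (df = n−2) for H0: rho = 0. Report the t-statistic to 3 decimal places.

0.325

S_xy = nΣxy − ΣxΣy = 6·57 − 38·(-4) = 342 − (-152) = 494
S_xx = nΣx² − (Σx)² = 6·326 − 38² = 1956 − 1444 = 512
S_yy = nΣy² − (Σy)² = 6·3098 − (-4)² = 18588 − 16 = 18572
r = S_xy / √(S_xx·S_yy) = 494 / √(512·18572) = 494 / √9508864 = 494 / 3083.6446 = 0.1602
t = r·√(n−2)/√(1−r²) = 0.1602·√4 / √(1−0.025664) = 0.320400 / 0.987085 = 0.325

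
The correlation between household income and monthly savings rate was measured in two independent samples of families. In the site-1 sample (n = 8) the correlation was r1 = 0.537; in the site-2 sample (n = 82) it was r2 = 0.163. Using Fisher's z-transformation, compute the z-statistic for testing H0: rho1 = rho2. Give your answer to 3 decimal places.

0.944

z1 = atanh(0.537) = 0.599930,  z2 = atanh(0.163) = 0.164467
SE = √(1/(n1−3) + 1/(n2−3)) = √(1/5 + 1/79) = √(0.2000000 + 0.0126582) = √0.2126582 = 0.461149
z = (z1 − z2)/SE = (0.599930 − 0.164467) / 0.461149 = 0.435463 / 0.461149 = 0.944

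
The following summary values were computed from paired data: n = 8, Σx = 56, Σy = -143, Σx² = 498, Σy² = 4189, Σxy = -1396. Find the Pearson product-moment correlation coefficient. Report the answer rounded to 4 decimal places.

-0.9494

Numerator: nΣxy − (Σx)(Σy) = 8·(-1396) − (56)(-143) = -3160
Denominator: √[(nΣx²−(Σx)²)(nΣy²−(Σy)²)]
  nΣx²−(Σx)² = 8·498 − 3136 = 848;  nΣy²−(Σy)² = 8·4189 − 20449 = 13063
  √(848·13063) = √11077424 = 3328.2764
r = -3160 / 3328.2764 = -0.9494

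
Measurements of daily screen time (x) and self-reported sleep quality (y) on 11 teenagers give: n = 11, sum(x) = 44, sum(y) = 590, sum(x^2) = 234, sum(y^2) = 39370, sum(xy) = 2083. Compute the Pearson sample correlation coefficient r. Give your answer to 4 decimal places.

Numerator: nΣxy − (Σx)(Σy) = 11·2083 − (44)(590) = -3047
Denominator: √[(nΣx²−(Σx)²)(nΣy²−(Σy)²)]
  nΣx²−(Σx)² = 11·234 − 1936 = 638;  nΣy²−(Σy)² = 11·39370 − 348100 = 84970
  √(638·84970) = √54210860 = 7362.8025
r = -3047 / 7362.8025 = -0.4138

-0.4138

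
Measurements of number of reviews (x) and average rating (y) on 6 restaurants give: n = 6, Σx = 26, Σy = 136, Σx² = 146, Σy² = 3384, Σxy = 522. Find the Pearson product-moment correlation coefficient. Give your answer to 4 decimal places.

Numerator: nΣxy − (Σx)(Σy) = 6·522 − (26)(136) = -404
Denominator: √[(nΣx²−(Σx)²)(nΣy²−(Σy)²)]
  nΣx²−(Σx)² = 6·146 − 676 = 200;  nΣy²−(Σy)² = 6·3384 − 18496 = 1808
  √(200·1808) = √361600 = 601.3319
r = -404 / 601.3319 = -0.6718

-0.6718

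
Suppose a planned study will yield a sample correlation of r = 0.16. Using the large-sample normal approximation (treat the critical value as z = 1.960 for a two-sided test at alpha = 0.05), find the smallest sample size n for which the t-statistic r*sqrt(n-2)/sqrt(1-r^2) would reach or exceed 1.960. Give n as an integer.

149

r√(n−2)/√(1−r²) ≥ 1.960  ⇔  n−2 ≥ (1.960)²·(1−r²)/r²
(1−r²)/r² = (1−0.0256)/0.0256 = 38.0625
n ≥ 2 + 3.8416·38.0625 = 2 + 146.2209 = 148.2209
⌈148.2209⌉ = 149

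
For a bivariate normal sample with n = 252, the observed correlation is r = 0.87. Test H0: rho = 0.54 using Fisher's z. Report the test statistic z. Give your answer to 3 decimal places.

11.502

z_r = atanh(0.87) = 1.333080,  z_0 = atanh(0.54) = 0.604156
SE = 1/√(n−3) = 1/√249 = 0.063372
z = (z_r − z_0)/SE = (1.333080 − 0.604156) / 0.063372 = 0.728924 / 0.063372 = 11.502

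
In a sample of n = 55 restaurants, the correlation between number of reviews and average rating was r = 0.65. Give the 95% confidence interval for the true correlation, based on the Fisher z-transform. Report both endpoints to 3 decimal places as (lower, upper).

(0.465, 0.781)

z_r = atanh(0.65) = 0.775299;  SE = 1/√(n−3) = 1/√52 = 0.138675
z-limits: 0.775299 ± 1.960·0.138675 = 0.775299 ± 0.271803 = [0.503496, 1.047102]
ρ-limits: (tanh 0.503496, tanh 1.047102) = (0.465, 0.781)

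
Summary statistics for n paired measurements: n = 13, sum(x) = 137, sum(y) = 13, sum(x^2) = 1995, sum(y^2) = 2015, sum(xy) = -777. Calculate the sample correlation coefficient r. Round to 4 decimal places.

Numerator: nΣxy − (Σx)(Σy) = 13·(-777) − (137)(13) = -11882
Denominator: √[(nΣx²−(Σx)²)(nΣy²−(Σy)²)]
  nΣx²−(Σx)² = 13·1995 − 18769 = 7166;  nΣy²−(Σy)² = 13·2015 − 169 = 26026
  √(7166·26026) = √186502316 = 13656.5851
r = -11882 / 13656.5851 = -0.8701

-0.8701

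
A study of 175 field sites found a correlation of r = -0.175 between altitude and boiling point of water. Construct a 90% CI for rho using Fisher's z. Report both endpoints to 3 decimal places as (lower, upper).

z_r = atanh(-0.175) = -0.176820;  SE = 1/√(n−3) = 1/√172 = 0.076249
z-limits: -0.176820 ± 1.645·0.076249 = -0.176820 ± 0.125430 = [-0.302250, -0.051390]
ρ-limits: (tanh -0.302250, tanh -0.051390) = (-0.293, -0.051)

(-0.293, -0.051)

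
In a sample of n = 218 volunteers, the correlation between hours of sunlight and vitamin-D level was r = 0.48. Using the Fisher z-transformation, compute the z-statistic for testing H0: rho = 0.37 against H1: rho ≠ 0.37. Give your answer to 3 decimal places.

1.973

Fisher z: atanh(0.48) = 0.522984, atanh(0.37) = 0.388423
z = (z_r − z_0)·√(n−3) = (0.522984 − 0.388423)·√215 = 0.134561 · 14.662878 = 1.973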